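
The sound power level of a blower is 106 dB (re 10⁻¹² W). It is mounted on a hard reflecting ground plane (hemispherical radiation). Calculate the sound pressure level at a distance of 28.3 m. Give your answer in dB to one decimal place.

L_p = L_w − 10·log₁₀(2π·r²) with r = 28.3 m.
2π·r² = 5032 m², 10·log₁₀ of that is 37.018 dB.
L_p = 106 − 37.018 = 68.98 dB.

69.0 dB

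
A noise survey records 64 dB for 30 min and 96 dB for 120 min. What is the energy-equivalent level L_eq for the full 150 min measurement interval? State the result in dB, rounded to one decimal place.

95.0 dB

Weight each interval's intensity by its duration and average over T = 150 min:
Σ tᵢ·10^(Lᵢ/10) = 30·10^(64/10) + 120·10^(96/10) = 4.778e+11.
L_eq = 10·log₁₀(4.778e+11/150) = 95.03 dB.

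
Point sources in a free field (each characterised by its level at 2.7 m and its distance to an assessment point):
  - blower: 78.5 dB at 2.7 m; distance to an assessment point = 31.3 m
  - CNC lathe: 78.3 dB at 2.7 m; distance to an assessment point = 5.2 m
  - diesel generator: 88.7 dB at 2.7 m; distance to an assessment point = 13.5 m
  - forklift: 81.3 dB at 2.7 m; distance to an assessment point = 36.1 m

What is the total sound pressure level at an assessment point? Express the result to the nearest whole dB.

Propagate each source to the receiver with L = L_ref − 20·log₁₀(r/r_ref), then add intensities.
blower: 78.5 − 20·log₁₀(31.3/2.7) = 78.5 − 21.28 = 57.22 dB.
CNC lathe: 78.3 − 20·log₁₀(5.2/2.7) = 78.3 − 5.69 = 72.61 dB.
diesel generator: 88.7 − 20·log₁₀(13.5/2.7) = 88.7 − 13.98 = 74.72 dB.
forklift: 81.3 − 20·log₁₀(36.1/2.7) = 81.3 − 22.52 = 58.78 dB.
Σ 10^(L/10) = 4.916e+07 → L_total = 10·log₁₀(4.916e+07) = 76.92 dB.

77 dB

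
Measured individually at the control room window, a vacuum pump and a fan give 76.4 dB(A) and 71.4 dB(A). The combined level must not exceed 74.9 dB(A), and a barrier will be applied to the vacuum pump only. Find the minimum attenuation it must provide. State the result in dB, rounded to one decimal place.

4.1 dB

Fixed contribution from the other source: Σ 10^(L/10) = 10^(71.4/10) = 1.380e+07 (71.40 dB(A)).
To meet 74.9 dB(A) overall, the treated vacuum pump may contribute at most 10^(74.9/10) − 1.380e+07 = 1.710e+07, i.e. 72.33 dB(A).
So the vacuum pump must be reduced from 76.4 to 72.33 dB(A): IL = 4.07 dB.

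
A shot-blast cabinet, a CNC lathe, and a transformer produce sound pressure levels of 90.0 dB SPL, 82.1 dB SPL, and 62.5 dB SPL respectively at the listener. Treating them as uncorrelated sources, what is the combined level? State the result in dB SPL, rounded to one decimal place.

90.7 dB SPL

For uncorrelated sources the intensities add, so convert each level to linear form, sum, and take 10·log₁₀ of the total.
Σ 10^(L/10) = 10^(90.0/10) + 10^(82.1/10) + 10^(62.5/10) = 1.164e+09.
L_total = 10·log₁₀(1.164e+09) = 90.66 dB SPL.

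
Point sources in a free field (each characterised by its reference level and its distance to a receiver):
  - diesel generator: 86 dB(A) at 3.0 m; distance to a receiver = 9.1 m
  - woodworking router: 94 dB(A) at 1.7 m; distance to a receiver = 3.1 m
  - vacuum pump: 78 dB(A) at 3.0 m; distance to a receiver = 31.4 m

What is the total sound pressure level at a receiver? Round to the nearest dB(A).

89 dB(A)

Apply inverse-square spreading to bring every level to the receiver, then sum 10^(L/10).
diesel generator: 86 − 20·log₁₀(9.1/3.0) = 86 − 9.64 = 76.36 dB(A).
woodworking router: 94 − 20·log₁₀(3.1/1.7) = 94 − 5.22 = 88.78 dB(A).
vacuum pump: 78 − 20·log₁₀(31.4/3.0) = 78 − 20.40 = 57.60 dB(A).
Σ 10^(L/10) = 7.992e+08 → L_total = 10·log₁₀(7.992e+08) = 89.03 dB(A).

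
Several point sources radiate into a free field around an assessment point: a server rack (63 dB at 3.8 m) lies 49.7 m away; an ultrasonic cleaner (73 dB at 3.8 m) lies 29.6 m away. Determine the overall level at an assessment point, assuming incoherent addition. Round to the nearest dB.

55 dB

Apply inverse-square spreading to bring every level to the receiver, then sum 10^(L/10).
server rack: 63 − 20·log₁₀(49.7/3.8) = 63 − 22.33 = 40.67 dB.
ultrasonic cleaner: 73 − 20·log₁₀(29.6/3.8) = 73 − 17.83 = 55.17 dB.
Σ 10^(L/10) = 3.405e+05 → L_total = 10·log₁₀(3.405e+05) = 55.32 dB.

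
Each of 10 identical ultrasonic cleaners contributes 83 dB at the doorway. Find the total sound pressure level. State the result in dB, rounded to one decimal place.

93.0 dB

L_total = L₁ + 10·log₁₀ N for N identical incoherent sources.
L_total = 83 + 10·log₁₀(10) = 83 + 10.000 = 93.00 dB.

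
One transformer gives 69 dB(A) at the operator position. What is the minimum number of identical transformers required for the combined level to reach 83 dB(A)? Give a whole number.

N identical sources give L₁ + 10·log₁₀ N, so require 10·log₁₀ N ≥ 83 − 69 = 14.0 dB.
N ≥ 10^(14.0/10) = 25.119, so N = 26.

26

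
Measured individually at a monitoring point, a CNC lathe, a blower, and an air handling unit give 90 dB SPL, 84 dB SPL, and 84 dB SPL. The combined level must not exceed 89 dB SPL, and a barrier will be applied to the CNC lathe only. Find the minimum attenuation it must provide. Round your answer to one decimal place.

5.3 dB

Fixed contribution from the other sources: Σ 10^(L/10) = 10^(84/10) + 10^(84/10) = 5.024e+08 (87.01 dB SPL).
The limit corresponds to 10^(89/10) = 7.943e+08; subtracting the fixed part leaves 2.920e+08 for the CNC lathe, i.e. 84.65 dB SPL.
So the CNC lathe must be reduced from 90 to 84.65 dB SPL: IL = 5.35 dB.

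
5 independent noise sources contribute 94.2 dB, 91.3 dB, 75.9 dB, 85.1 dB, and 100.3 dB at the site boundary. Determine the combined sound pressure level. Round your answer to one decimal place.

Incoherent sources combine by intensity addition: L_total = 10·log₁₀(Σ 10^(L_i/10)).
Σ 10^(L/10) = 10^(94.2/10) + 10^(91.3/10) + 10^(75.9/10) + 10^(85.1/10) + 10^(100.3/10) = 1.506e+10.
L_total = 10·log₁₀(1.506e+10) = 101.78 dB.

101.8 dB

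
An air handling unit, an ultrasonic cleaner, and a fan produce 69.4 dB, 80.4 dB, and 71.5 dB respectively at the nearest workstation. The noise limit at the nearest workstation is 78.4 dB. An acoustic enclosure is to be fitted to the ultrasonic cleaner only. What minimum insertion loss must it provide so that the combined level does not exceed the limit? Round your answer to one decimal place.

3.7 dB

The untreated sources together contribute 10^(69.4/10) + 10^(71.5/10) = 2.284e+07, i.e. 73.59 dB.
To meet 78.4 dB overall, the treated ultrasonic cleaner may contribute at most 10^(78.4/10) − 2.284e+07 = 4.635e+07, i.e. 76.66 dB.
So the ultrasonic cleaner must be reduced from 80.4 to 76.66 dB: IL = 3.74 dB.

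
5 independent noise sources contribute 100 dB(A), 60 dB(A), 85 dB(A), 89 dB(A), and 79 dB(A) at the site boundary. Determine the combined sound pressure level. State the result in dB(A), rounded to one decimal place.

Incoherent sources combine by intensity addition: L_total = 10·log₁₀(Σ 10^(L_i/10)).
Σ 10^(L/10) = 10^(100/10) + 10^(60/10) + 10^(85/10) + 10^(89/10) + 10^(79/10) = 1.119e+10.
L_total = 10·log₁₀(1.119e+10) = 100.49 dB(A).

100.5 dB(A)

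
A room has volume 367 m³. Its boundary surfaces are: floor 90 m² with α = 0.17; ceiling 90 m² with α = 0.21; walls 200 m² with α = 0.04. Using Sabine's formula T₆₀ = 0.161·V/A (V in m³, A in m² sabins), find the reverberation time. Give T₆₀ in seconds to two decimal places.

Total absorption A = 90·0.17 + 90·0.21 + 200·0.04 = 42.20 m² sabins.
T₆₀ = 0.161·V/A = 0.161·367/42.20 = 1.400 s.

1.40 s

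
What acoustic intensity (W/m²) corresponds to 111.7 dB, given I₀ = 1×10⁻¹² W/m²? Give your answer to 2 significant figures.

0.15 W/m²

I = I₀·10^(L/10) = 10⁻¹² × 10^(111.7/10) = 10^(-0.830).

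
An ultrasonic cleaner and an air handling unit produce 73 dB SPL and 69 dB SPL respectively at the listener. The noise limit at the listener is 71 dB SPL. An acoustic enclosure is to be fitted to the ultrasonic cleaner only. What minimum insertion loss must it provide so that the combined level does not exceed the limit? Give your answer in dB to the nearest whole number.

Fixed contribution from the other source: Σ 10^(L/10) = 10^(69/10) = 7.943e+06 (69.00 dB SPL).
The limit corresponds to 10^(71/10) = 1.259e+07; subtracting the fixed part leaves 4.646e+06 for the ultrasonic cleaner, i.e. 66.67 dB SPL.
So the ultrasonic cleaner must be reduced from 73 to 66.67 dB SPL: IL = 6.33 dB.

6 dB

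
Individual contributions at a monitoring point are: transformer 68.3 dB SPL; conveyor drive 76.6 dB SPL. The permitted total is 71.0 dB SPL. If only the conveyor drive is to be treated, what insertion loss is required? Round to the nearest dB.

9 dB

Fixed contribution from the other source: Σ 10^(L/10) = 10^(68.3/10) = 6.761e+06 (68.30 dB SPL).
The limit corresponds to 10^(71.0/10) = 1.259e+07; subtracting the fixed part leaves 5.828e+06 for the conveyor drive, i.e. 67.66 dB SPL.
Required insertion loss = 76.6 − 67.66 = 8.94 dB.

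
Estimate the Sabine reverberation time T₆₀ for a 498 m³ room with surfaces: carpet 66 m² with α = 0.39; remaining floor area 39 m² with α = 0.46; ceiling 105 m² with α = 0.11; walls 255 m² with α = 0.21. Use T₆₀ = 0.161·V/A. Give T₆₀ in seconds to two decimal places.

Total absorption A = 66·0.39 + 39·0.46 + 105·0.11 + 255·0.21 = 108.78 m² sabins.
T₆₀ = 0.161·V/A = 0.161·498/108.78 = 0.737 s.

0.74 s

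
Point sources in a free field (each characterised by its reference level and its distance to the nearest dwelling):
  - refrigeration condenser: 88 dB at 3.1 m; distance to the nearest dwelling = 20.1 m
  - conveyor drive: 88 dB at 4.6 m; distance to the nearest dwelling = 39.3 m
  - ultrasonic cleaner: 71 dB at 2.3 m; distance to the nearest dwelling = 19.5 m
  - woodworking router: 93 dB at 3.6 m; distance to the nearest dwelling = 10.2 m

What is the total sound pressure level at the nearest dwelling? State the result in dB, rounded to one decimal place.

84.4 dB

Propagate each source to the receiver with L = L_ref − 20·log₁₀(r/r_ref), then add intensities.
refrigeration condenser: 88 − 20·log₁₀(20.1/3.1) = 88 − 16.24 = 71.76 dB.
conveyor drive: 88 − 20·log₁₀(39.3/4.6) = 88 − 18.63 = 69.37 dB.
ultrasonic cleaner: 71 − 20·log₁₀(19.5/2.3) = 71 − 18.57 = 52.43 dB.
woodworking router: 93 − 20·log₁₀(10.2/3.6) = 93 − 9.05 = 83.95 dB.
Σ 10^(L/10) = 2.724e+08 → L_total = 10·log₁₀(2.724e+08) = 84.35 dB.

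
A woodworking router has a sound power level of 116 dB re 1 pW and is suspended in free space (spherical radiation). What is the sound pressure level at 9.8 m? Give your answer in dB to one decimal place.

Free-field spherical radiation: L_p = L_w − 10·log₁₀(4π·r²), r = 9.8 m.
4π·r² = 1207 m², 10·log₁₀ of that is 30.817 dB.
L_p = 116 − 30.817 = 85.18 dB.

85.2 dB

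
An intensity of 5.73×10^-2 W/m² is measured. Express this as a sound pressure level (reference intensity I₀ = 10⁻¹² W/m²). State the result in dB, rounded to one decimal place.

107.6 dB

Dividing by I₀ shifts the exponent by 12: I/I₀ = 5.73×10^10.
L = 10·(0.7582 + 10) = 107.58 dB.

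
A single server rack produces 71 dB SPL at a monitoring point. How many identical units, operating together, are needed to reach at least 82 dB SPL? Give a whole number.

13

Need L₁ + 10·log₁₀ N ≥ 82, i.e. log₁₀ N ≥ 1.10.
N ≥ 10^(11.0/10) = 12.589, so N = 13.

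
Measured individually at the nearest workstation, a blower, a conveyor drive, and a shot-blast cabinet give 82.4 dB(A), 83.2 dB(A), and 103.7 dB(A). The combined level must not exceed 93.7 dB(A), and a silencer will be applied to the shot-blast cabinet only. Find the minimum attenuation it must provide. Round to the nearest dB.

11 dB

The untreated sources together contribute 10^(82.4/10) + 10^(83.2/10) = 3.827e+08, i.e. 85.83 dB(A).
The limit corresponds to 10^(93.7/10) = 2.344e+09; subtracting the fixed part leaves 1.962e+09 for the shot-blast cabinet, i.e. 92.93 dB(A).
Required insertion loss = 103.7 − 92.93 = 10.77 dB.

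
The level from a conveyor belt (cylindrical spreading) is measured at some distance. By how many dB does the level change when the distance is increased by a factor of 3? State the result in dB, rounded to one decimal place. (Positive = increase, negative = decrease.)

A line source loses 3 dB per doubling of distance; generally ΔL = −10·log₁₀(r₂/r₁).
ΔL = −10·log₁₀(3) = -4.77 dB.

-4.8 dB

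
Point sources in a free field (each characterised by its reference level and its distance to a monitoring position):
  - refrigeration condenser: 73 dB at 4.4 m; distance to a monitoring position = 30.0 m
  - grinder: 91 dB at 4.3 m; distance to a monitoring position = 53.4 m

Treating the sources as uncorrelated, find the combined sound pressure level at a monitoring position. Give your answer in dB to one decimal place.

Propagate each source to the receiver with L = L_ref − 20·log₁₀(r/r_ref), then add intensities.
refrigeration condenser: 73 − 20·log₁₀(30.0/4.4) = 73 − 16.67 = 56.33 dB.
grinder: 91 − 20·log₁₀(53.4/4.3) = 91 − 21.88 = 69.12 dB.
Σ 10^(L/10) = 8.592e+06 → L_total = 10·log₁₀(8.592e+06) = 69.34 dB.

69.3 dB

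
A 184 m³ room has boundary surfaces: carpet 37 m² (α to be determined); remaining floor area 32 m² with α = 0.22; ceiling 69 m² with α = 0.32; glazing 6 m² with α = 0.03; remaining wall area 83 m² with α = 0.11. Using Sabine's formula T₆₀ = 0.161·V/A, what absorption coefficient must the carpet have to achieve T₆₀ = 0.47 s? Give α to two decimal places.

A = 0.161·V/T₆₀ = 0.161·184/0.47 = 63.03 m² sabins.
Absorption from the other surfaces = 32·0.22 + 69·0.32 + 6·0.03 + 83·0.11 = 38.43 m², so the carpet must supply 24.60 m² over 37 m².
α = 24.60/37 = 0.665.

0.66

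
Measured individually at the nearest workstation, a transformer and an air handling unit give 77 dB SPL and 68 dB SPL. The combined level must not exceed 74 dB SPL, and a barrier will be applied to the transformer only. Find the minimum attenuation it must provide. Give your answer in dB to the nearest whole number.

Fixed contribution from the other source: Σ 10^(L/10) = 10^(68/10) = 6.310e+06 (68.00 dB SPL).
To meet 74 dB SPL overall, the treated transformer may contribute at most 10^(74/10) − 6.310e+06 = 1.881e+07, i.e. 72.74 dB SPL.
So the transformer must be reduced from 77 to 72.74 dB SPL: IL = 4.26 dB.

4 dB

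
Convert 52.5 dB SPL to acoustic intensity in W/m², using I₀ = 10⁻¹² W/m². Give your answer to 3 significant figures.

1.78e-07 W/m²

L = 10·log₁₀(I/I₀) ⇒ I = I₀·10^(L/10) = 10⁻¹² × 10^5.25.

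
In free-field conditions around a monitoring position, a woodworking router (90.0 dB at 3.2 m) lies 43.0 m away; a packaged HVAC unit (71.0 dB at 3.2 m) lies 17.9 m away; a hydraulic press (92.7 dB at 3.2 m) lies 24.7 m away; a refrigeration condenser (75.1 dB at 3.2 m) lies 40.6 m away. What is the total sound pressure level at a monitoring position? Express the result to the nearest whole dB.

Propagate each source to the receiver with L = L_ref − 20·log₁₀(r/r_ref), then add intensities.
woodworking router: 90.0 − 20·log₁₀(43.0/3.2) = 90.0 − 22.57 = 67.43 dB.
packaged HVAC unit: 71.0 − 20·log₁₀(17.9/3.2) = 71.0 − 14.95 = 56.05 dB.
hydraulic press: 92.7 − 20·log₁₀(24.7/3.2) = 92.7 − 17.75 = 74.95 dB.
refrigeration condenser: 75.1 − 20·log₁₀(40.6/3.2) = 75.1 − 22.07 = 53.03 dB.
Σ 10^(L/10) = 3.740e+07 → L_total = 10·log₁₀(3.740e+07) = 75.73 dB.

76 dB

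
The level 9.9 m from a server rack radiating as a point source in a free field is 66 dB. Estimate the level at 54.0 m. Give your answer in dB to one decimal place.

51.3 dB

Spherical spreading from a point source gives a 20·log₁₀(r₂/r₁) drop.
L₂ = 66 − 20·log₁₀(54.0/9.9) = 66 − 14.735 = 51.26 dB.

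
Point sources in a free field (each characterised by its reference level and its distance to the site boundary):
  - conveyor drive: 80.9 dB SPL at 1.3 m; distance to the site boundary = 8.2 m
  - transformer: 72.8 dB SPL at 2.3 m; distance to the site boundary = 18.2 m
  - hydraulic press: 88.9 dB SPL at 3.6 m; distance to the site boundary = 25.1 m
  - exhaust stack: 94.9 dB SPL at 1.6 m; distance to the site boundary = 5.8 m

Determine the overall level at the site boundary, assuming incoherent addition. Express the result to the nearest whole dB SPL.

Apply inverse-square spreading to bring every level to the receiver, then sum 10^(L/10).
conveyor drive: 80.9 − 20·log₁₀(8.2/1.3) = 80.9 − 16.00 = 64.90 dB SPL.
transformer: 72.8 − 20·log₁₀(18.2/2.3) = 72.8 − 17.97 = 54.83 dB SPL.
hydraulic press: 88.9 − 20·log₁₀(25.1/3.6) = 88.9 − 16.87 = 72.03 dB SPL.
exhaust stack: 94.9 − 20·log₁₀(5.8/1.6) = 94.9 − 11.19 = 83.71 dB SPL.
Σ 10^(L/10) = 2.545e+08 → L_total = 10·log₁₀(2.545e+08) = 84.06 dB SPL.

84 dB SPL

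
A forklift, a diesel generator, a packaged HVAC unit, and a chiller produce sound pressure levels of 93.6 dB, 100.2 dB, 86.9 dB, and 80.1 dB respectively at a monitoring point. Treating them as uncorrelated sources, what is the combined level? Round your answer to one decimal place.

For uncorrelated sources the intensities add, so convert each level to linear form, sum, and take 10·log₁₀ of the total.
Σ 10^(L/10) = 10^(93.6/10) + 10^(100.2/10) + 10^(86.9/10) + 10^(80.1/10) = 1.335e+10.
L_total = 10·log₁₀(1.335e+10) = 101.26 dB.

101.3 dB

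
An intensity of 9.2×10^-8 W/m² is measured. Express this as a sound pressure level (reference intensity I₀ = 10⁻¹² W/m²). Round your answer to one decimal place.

I/I₀ = 9.2×10^-8/10⁻¹² = 9.2×10^4, and L = 10·log₁₀(I/I₀).
L = 10·(0.9638 + 4) = 49.64 dB.

49.6 dB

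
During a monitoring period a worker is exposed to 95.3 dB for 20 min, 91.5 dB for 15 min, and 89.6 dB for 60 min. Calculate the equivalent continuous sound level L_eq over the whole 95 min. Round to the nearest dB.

92 dB

L_eq = 10·log₁₀[(1/T)·Σ tᵢ·10^(Lᵢ/10)] with T = 95 min.
Σ tᵢ·10^(Lᵢ/10) = 20·10^(95.3/10) + 15·10^(91.5/10) + 60·10^(89.6/10) = 1.437e+11.
L_eq = 10·log₁₀(1.437e+11/95) = 91.80 dB.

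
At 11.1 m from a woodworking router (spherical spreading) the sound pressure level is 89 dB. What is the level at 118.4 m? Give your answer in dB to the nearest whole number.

68 dB

Spherical spreading from a point source gives a 20·log₁₀(r₂/r₁) drop.
L₂ = 89 − 20·log₁₀(118.4/11.1) = 89 − 20.561 = 68.44 dB.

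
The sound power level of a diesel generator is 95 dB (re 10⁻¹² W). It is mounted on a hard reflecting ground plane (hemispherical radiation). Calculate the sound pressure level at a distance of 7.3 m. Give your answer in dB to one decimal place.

The power spreads over a hemisphere of area 2π·r², so L_p = L_w − 10·log₁₀(2π·r²).
2π·r² = 334.8 m², 10·log₁₀ of that is 25.248 dB.
L_p = 95 − 25.248 = 69.75 dB.

69.8 dB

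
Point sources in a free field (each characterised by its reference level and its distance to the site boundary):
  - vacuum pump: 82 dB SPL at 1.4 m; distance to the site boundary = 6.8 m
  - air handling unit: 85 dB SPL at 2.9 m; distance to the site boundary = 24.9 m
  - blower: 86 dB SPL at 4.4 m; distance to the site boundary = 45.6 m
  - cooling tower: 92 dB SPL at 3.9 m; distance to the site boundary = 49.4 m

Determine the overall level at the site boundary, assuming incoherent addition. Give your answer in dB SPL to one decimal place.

Apply inverse-square spreading to bring every level to the receiver, then sum 10^(L/10).
vacuum pump: 82 − 20·log₁₀(6.8/1.4) = 82 − 13.73 = 68.27 dB SPL.
air handling unit: 85 − 20·log₁₀(24.9/2.9) = 85 − 18.68 = 66.32 dB SPL.
blower: 86 − 20·log₁₀(45.6/4.4) = 86 − 20.31 = 65.69 dB SPL.
cooling tower: 92 − 20·log₁₀(49.4/3.9) = 92 − 22.05 = 69.95 dB SPL.
Σ 10^(L/10) = 2.459e+07 → L_total = 10·log₁₀(2.459e+07) = 73.91 dB SPL.

73.9 dB SPL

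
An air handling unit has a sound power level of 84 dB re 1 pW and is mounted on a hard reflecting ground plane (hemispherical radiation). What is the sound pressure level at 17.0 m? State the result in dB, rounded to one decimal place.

51.4 dB

Free-field hemispherical radiation: L_p = L_w − 10·log₁₀(2π·r²), r = 17.0 m.
2π·r² = 1816 m², 10·log₁₀ of that is 32.591 dB.
L_p = 84 − 32.591 = 51.41 dB.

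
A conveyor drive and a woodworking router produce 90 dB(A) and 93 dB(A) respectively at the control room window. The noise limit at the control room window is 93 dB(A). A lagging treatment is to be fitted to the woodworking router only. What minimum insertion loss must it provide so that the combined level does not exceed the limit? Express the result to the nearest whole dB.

3 dB

The untreated sources together contribute 10^(90/10) = 1.000e+09, i.e. 90.00 dB(A).
To meet 93 dB(A) overall, the treated woodworking router may contribute at most 10^(93/10) − 1.000e+09 = 9.953e+08, i.e. 89.98 dB(A).
Required insertion loss = 93 − 89.98 = 3.02 dB.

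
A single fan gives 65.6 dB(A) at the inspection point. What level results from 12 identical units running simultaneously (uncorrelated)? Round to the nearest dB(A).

N identical incoherent sources raise the level by 10·log₁₀ N.
L_total = 65.6 + 10·log₁₀(12) = 65.6 + 10.792 = 76.39 dB(A).

76 dB(A)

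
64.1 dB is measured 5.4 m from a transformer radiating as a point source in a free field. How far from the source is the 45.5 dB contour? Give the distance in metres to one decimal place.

46.0 m

Point-source spreading drops the level by 20·log₁₀(r₂/r₁); inverting, r₂/r₁ = 10^(ΔL/20).
r₂ = 5.4·10^((64.1−45.5)/20) = 5.4·10^(18.6/20) = 45.96 m.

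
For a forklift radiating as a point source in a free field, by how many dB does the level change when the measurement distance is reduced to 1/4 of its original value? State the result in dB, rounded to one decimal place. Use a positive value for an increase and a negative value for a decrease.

A point source loses 6 dB per doubling of distance; generally ΔL = −20·log₁₀(r₂/r₁).
ΔL = −20·log₁₀(0.25) = +12.04 dB.

+12.0 dB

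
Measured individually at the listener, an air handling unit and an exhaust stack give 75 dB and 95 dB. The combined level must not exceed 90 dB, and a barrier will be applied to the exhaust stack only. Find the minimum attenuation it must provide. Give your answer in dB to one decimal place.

The untreated sources together contribute 10^(75/10) = 3.162e+07, i.e. 75.00 dB.
The limit corresponds to 10^(90/10) = 1.000e+09; subtracting the fixed part leaves 9.684e+08 for the exhaust stack, i.e. 89.86 dB.
Required insertion loss = 95 − 89.86 = 5.14 dB.

5.1 dB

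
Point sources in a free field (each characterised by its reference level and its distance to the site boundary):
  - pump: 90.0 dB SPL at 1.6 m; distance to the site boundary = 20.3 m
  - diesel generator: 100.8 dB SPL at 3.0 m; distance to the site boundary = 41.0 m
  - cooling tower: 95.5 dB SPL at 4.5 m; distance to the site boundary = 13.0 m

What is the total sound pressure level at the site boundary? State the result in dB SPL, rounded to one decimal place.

87.0 dB SPL

First find each source's level at the receiver (point-source: −20·log₁₀(r/r_ref)), then combine on an intensity basis.
pump: 90.0 − 20·log₁₀(20.3/1.6) = 90.0 − 22.07 = 67.93 dB SPL.
diesel generator: 100.8 − 20·log₁₀(41.0/3.0) = 100.8 − 22.71 = 78.09 dB SPL.
cooling tower: 95.5 − 20·log₁₀(13.0/4.5) = 95.5 − 9.21 = 86.29 dB SPL.
Σ 10^(L/10) = 4.957e+08 → L_total = 10·log₁₀(4.957e+08) = 86.95 dB SPL.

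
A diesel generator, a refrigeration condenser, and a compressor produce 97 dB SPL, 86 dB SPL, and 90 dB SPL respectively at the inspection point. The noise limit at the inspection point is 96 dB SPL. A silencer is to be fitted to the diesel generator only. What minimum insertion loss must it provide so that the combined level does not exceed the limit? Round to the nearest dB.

Fixed contribution from the other sources: Σ 10^(L/10) = 10^(86/10) + 10^(90/10) = 1.398e+09 (91.46 dB SPL).
The limit corresponds to 10^(96/10) = 3.981e+09; subtracting the fixed part leaves 2.583e+09 for the diesel generator, i.e. 94.12 dB SPL.
Required insertion loss = 97 − 94.12 = 2.88 dB.

3 dB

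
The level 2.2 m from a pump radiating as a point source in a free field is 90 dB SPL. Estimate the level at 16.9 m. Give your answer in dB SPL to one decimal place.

72.3 dB SPL

Spherical spreading from a point source gives a 20·log₁₀(r₂/r₁) drop.
L₂ = 90 − 20·log₁₀(16.9/2.2) = 90 − 17.709 = 72.29 dB SPL.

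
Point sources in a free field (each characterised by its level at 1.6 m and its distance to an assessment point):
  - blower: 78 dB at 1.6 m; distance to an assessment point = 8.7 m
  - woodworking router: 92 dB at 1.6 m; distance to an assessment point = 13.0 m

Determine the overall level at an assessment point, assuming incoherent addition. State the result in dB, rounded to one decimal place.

74.2 dB

Propagate each source to the receiver with L = L_ref − 20·log₁₀(r/r_ref), then add intensities.
blower: 78 − 20·log₁₀(8.7/1.6) = 78 − 14.71 = 63.29 dB.
woodworking router: 92 − 20·log₁₀(13.0/1.6) = 92 − 18.20 = 73.80 dB.
Σ 10^(L/10) = 2.614e+07 → L_total = 10·log₁₀(2.614e+07) = 74.17 dB.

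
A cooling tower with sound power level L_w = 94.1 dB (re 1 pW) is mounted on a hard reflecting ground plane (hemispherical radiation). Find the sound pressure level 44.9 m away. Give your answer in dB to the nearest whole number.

The power spreads over a hemisphere of area 2π·r², so L_p = L_w − 10·log₁₀(2π·r²).
2π·r² = 1.267e+04 m², 10·log₁₀ of that is 41.027 dB.
L_p = 94.1 − 41.027 = 53.07 dB.

53 dB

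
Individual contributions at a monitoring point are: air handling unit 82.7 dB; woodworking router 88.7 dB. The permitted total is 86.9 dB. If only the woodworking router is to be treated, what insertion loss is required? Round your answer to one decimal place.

3.9 dB

Fixed contribution from the other source: Σ 10^(L/10) = 10^(82.7/10) = 1.862e+08 (82.70 dB).
The limit corresponds to 10^(86.9/10) = 4.898e+08; subtracting the fixed part leaves 3.036e+08 for the woodworking router, i.e. 84.82 dB.
Required insertion loss = 88.7 − 84.82 = 3.88 dB.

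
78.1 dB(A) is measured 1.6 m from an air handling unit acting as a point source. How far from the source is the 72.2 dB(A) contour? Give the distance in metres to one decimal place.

3.2 m

Point-source spreading drops the level by 20·log₁₀(r₂/r₁); inverting, r₂/r₁ = 10^(ΔL/20).
r₂ = 1.6·10^((78.1−72.2)/20) = 1.6·10^(5.9/20) = 3.16 m.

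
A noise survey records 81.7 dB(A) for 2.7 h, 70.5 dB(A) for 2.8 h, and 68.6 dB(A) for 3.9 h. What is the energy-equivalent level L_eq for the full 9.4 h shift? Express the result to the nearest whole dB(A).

77 dB(A)

The energy average is taken in the linear domain: L_eq = 10·log₁₀[(Σ tᵢ·10^(Lᵢ/10))/T], T = 9.4 h.
Σ tᵢ·10^(Lᵢ/10) = 2.7·10^(81.7/10) + 2.8·10^(70.5/10) + 3.9·10^(68.6/10) = 4.590e+08.
L_eq = 10·log₁₀(4.590e+08/9.4) = 76.89 dB(A).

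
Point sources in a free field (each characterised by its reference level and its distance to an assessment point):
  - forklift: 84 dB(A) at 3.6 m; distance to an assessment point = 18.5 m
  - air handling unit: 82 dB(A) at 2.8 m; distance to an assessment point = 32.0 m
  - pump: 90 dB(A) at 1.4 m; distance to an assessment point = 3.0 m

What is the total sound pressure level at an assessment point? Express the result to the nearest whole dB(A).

84 dB(A)

Propagate each source to the receiver with L = L_ref − 20·log₁₀(r/r_ref), then add intensities.
forklift: 84 − 20·log₁₀(18.5/3.6) = 84 − 14.22 = 69.78 dB(A).
air handling unit: 82 − 20·log₁₀(32.0/2.8) = 82 − 21.16 = 60.84 dB(A).
pump: 90 − 20·log₁₀(3.0/1.4) = 90 − 6.62 = 83.38 dB(A).
Σ 10^(L/10) = 2.285e+08 → L_total = 10·log₁₀(2.285e+08) = 83.59 dB(A).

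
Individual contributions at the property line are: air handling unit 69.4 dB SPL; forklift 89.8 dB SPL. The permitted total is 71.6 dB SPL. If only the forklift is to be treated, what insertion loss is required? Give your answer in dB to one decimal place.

22.2 dB

Everything except the forklift sums to 10^(69.4/10) = 8.710e+06 in linear terms, 69.40 dB SPL.
To meet 71.6 dB SPL overall, the treated forklift may contribute at most 10^(71.6/10) − 8.710e+06 = 5.745e+06, i.e. 67.59 dB SPL.
So the forklift must be reduced from 89.8 to 67.59 dB SPL: IL = 22.21 dB.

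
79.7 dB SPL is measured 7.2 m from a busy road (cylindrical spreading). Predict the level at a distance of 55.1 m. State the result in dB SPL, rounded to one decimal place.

Cylindrical spreading from a line source gives a 10·log₁₀(r₂/r₁) drop.
L₂ = 79.7 − 10·log₁₀(55.1/7.2) = 79.7 − 8.838 = 70.86 dB SPL.

70.9 dB SPL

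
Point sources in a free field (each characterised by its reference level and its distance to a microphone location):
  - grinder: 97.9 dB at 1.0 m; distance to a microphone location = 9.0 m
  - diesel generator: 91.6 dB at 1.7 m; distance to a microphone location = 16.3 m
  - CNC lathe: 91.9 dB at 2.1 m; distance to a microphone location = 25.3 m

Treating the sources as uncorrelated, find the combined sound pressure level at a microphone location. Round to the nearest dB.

80 dB

Apply inverse-square spreading to bring every level to the receiver, then sum 10^(L/10).
grinder: 97.9 − 20·log₁₀(9.0/1.0) = 97.9 − 19.08 = 78.82 dB.
diesel generator: 91.6 − 20·log₁₀(16.3/1.7) = 91.6 − 19.63 = 71.97 dB.
CNC lathe: 91.9 − 20·log₁₀(25.3/2.1) = 91.9 − 21.62 = 70.28 dB.
Σ 10^(L/10) = 1.025e+08 → L_total = 10·log₁₀(1.025e+08) = 80.11 dB.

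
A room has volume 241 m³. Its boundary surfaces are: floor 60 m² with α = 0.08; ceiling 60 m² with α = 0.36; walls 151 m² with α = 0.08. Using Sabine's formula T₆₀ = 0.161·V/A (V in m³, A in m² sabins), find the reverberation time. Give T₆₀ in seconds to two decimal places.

1.01 s

Summing Sᵢαᵢ: 60·0.08 + 60·0.36 + 151·0.08 = 38.48 m².
T₆₀ = 0.161·V/A = 0.161·241/38.48 = 1.008 s.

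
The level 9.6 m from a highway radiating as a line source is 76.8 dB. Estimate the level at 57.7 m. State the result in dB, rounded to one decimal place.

For a line source, L₂ = L₁ − 10·log₁₀(r₂/r₁).
L₂ = 76.8 − 10·log₁₀(57.7/9.6) = 76.8 − 7.789 = 69.01 dB.

69.0 dB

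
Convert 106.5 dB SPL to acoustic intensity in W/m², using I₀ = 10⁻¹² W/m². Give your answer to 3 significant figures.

L = 10·log₁₀(I/I₀) ⇒ I = I₀·10^(L/10) = 10⁻¹² × 10^10.65.

0.0447 W/m²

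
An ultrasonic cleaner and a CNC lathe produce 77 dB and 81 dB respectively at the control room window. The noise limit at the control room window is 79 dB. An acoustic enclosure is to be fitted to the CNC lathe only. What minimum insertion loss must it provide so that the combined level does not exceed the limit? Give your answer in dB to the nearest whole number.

The untreated sources together contribute 10^(77/10) = 5.012e+07, i.e. 77.00 dB.
The limit corresponds to 10^(79/10) = 7.943e+07; subtracting the fixed part leaves 2.931e+07 for the CNC lathe, i.e. 74.67 dB.
Required insertion loss = 81 − 74.67 = 6.33 dB.

6 dB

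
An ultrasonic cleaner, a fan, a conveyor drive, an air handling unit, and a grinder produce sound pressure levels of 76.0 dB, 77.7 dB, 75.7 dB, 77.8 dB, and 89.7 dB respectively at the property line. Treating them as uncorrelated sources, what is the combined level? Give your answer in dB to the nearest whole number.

Incoherent sources combine by intensity addition: L_total = 10·log₁₀(Σ 10^(L_i/10)).
Σ 10^(L/10) = 10^(76.0/10) + 10^(77.7/10) + 10^(75.7/10) + 10^(77.8/10) + 10^(89.7/10) = 1.129e+09.
L_total = 10·log₁₀(1.129e+09) = 90.53 dB.

91 dB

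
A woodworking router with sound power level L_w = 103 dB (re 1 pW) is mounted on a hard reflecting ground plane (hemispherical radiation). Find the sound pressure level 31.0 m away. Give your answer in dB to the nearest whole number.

L_p = L_w − 10·log₁₀(2π·r²) with r = 31.0 m.
2π·r² = 6038 m², 10·log₁₀ of that is 37.809 dB.
L_p = 103 − 37.809 = 65.19 dB.

65 dB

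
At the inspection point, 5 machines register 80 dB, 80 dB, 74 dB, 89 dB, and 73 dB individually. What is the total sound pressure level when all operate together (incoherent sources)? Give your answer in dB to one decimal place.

For uncorrelated sources the intensities add, so convert each level to linear form, sum, and take 10·log₁₀ of the total.
Σ 10^(L/10) = 10^(80/10) + 10^(80/10) + 10^(74/10) + 10^(89/10) + 10^(73/10) = 1.039e+09.
L_total = 10·log₁₀(1.039e+09) = 90.17 dB.

90.2 dB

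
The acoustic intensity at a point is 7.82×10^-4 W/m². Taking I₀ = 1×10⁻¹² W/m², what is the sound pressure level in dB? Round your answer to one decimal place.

Dividing by I₀ shifts the exponent by 12: I/I₀ = 7.82×10^8.
L = 10·(0.8932 + 8) = 88.93 dB.

88.9 dB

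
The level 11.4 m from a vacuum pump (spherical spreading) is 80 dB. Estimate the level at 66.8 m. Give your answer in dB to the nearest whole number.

65 dB

For a point source, L₂ = L₁ − 20·log₁₀(r₂/r₁).
L₂ = 80 − 20·log₁₀(66.8/11.4) = 80 − 15.357 = 64.64 dB.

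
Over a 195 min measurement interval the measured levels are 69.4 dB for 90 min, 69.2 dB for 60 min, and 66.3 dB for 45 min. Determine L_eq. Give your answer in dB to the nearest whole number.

The energy average is taken in the linear domain: L_eq = 10·log₁₀[(Σ tᵢ·10^(Lᵢ/10))/T], T = 195 min.
Σ tᵢ·10^(Lᵢ/10) = 90·10^(69.4/10) + 60·10^(69.2/10) + 45·10^(66.3/10) = 1.475e+09.
L_eq = 10·log₁₀(1.475e+09/195) = 68.79 dB.

69 dB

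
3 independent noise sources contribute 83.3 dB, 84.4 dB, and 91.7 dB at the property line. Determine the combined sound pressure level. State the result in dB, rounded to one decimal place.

92.9 dB

Incoherent sources combine by intensity addition: L_total = 10·log₁₀(Σ 10^(L_i/10)).
Σ 10^(L/10) = 10^(83.3/10) + 10^(84.4/10) + 10^(91.7/10) = 1.968e+09.
L_total = 10·log₁₀(1.968e+09) = 92.94 dB.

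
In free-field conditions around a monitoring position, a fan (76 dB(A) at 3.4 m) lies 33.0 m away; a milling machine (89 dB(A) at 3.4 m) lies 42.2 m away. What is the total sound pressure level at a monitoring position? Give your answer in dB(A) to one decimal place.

67.5 dB(A)

Apply inverse-square spreading to bring every level to the receiver, then sum 10^(L/10).
fan: 76 − 20·log₁₀(33.0/3.4) = 76 − 19.74 = 56.26 dB(A).
milling machine: 89 − 20·log₁₀(42.2/3.4) = 89 − 21.88 = 67.12 dB(A).
Σ 10^(L/10) = 5.579e+06 → L_total = 10·log₁₀(5.579e+06) = 67.47 dB(A).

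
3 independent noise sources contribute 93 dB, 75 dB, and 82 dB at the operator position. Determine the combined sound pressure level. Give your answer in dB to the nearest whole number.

93 dB

For uncorrelated sources the intensities add, so convert each level to linear form, sum, and take 10·log₁₀ of the total.
Σ 10^(L/10) = 10^(93/10) + 10^(75/10) + 10^(82/10) = 2.185e+09.
L_total = 10·log₁₀(2.185e+09) = 93.40 dB.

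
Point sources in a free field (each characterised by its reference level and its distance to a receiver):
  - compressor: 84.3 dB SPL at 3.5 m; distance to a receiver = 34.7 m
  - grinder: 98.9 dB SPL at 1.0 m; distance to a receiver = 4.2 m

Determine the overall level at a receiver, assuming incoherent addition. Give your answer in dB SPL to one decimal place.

Apply inverse-square spreading to bring every level to the receiver, then sum 10^(L/10).
compressor: 84.3 − 20·log₁₀(34.7/3.5) = 84.3 − 19.93 = 64.37 dB SPL.
grinder: 98.9 − 20·log₁₀(4.2/1.0) = 98.9 − 12.46 = 86.44 dB SPL.
Σ 10^(L/10) = 4.428e+08 → L_total = 10·log₁₀(4.428e+08) = 86.46 dB SPL.

86.5 dB SPL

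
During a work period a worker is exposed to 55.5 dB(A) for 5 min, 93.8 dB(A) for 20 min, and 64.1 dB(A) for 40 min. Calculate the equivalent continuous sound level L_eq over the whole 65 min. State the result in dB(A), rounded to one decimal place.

Weight each interval's intensity by its duration and average over T = 65 min:
Σ tᵢ·10^(Lᵢ/10) = 5·10^(55.5/10) + 20·10^(93.8/10) + 40·10^(64.1/10) = 4.808e+10.
L_eq = 10·log₁₀(4.808e+10/65) = 88.69 dB(A).

88.7 dB(A)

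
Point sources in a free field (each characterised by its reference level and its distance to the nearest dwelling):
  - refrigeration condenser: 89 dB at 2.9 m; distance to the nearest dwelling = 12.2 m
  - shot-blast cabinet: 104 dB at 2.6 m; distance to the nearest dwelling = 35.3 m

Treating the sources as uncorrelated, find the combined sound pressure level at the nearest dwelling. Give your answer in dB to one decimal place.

Apply inverse-square spreading to bring every level to the receiver, then sum 10^(L/10).
refrigeration condenser: 89 − 20·log₁₀(12.2/2.9) = 89 − 12.48 = 76.52 dB.
shot-blast cabinet: 104 − 20·log₁₀(35.3/2.6) = 104 − 22.66 = 81.34 dB.
Σ 10^(L/10) = 1.812e+08 → L_total = 10·log₁₀(1.812e+08) = 82.58 dB.

82.6 dB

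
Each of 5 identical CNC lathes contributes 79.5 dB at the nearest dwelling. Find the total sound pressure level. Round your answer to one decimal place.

L_total = L₁ + 10·log₁₀ N for N identical incoherent sources.
L_total = 79.5 + 10·log₁₀(5) = 79.5 + 6.990 = 86.49 dB.

86.5 dB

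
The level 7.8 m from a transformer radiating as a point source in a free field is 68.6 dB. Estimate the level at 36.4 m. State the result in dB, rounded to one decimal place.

55.2 dB

For a point source, L₂ = L₁ − 20·log₁₀(r₂/r₁).
L₂ = 68.6 − 20·log₁₀(36.4/7.8) = 68.6 − 13.380 = 55.22 dB.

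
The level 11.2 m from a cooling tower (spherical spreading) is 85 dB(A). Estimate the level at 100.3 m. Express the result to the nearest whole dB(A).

66 dB(A)

For a point source, L₂ = L₁ − 20·log₁₀(r₂/r₁).
L₂ = 85 − 20·log₁₀(100.3/11.2) = 85 − 19.042 = 65.96 dB(A).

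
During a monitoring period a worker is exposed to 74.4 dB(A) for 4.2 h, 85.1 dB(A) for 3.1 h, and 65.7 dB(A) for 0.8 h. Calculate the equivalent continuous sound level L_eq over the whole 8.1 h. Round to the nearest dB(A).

81 dB(A)

The energy average is taken in the linear domain: L_eq = 10·log₁₀[(Σ tᵢ·10^(Lᵢ/10))/T], T = 8.1 h.
Σ tᵢ·10^(Lᵢ/10) = 4.2·10^(74.4/10) + 3.1·10^(85.1/10) + 0.8·10^(65.7/10) = 1.122e+09.
L_eq = 10·log₁₀(1.122e+09/8.1) = 81.41 dB(A).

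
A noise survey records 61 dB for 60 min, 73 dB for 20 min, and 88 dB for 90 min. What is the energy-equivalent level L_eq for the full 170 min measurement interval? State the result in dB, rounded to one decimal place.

The energy average is taken in the linear domain: L_eq = 10·log₁₀[(Σ tᵢ·10^(Lᵢ/10))/T], T = 170 min.
Σ tᵢ·10^(Lᵢ/10) = 60·10^(61/10) + 20·10^(73/10) + 90·10^(88/10) = 5.726e+10.
L_eq = 10·log₁₀(5.726e+10/170) = 85.27 dB.

85.3 dB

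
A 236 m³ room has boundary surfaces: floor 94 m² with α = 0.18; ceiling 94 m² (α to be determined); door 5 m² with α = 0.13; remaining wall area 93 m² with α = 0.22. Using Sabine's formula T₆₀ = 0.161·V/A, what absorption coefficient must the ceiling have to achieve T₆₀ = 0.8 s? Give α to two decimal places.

A = 0.161·V/T₆₀ = 0.161·236/0.8 = 47.49 m² sabins.
Absorption from the other surfaces = 94·0.18 + 5·0.13 + 93·0.22 = 38.03 m², so the ceiling must supply 9.46 m² over 94 m².
α = 9.46/94 = 0.101.

0.10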